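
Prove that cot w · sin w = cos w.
LHS = (cos w/sin w) · sin w = cos w = RHS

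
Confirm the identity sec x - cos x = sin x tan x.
LHS = 1/cos x - cos x = (1 - cos²x)/cos x = sin²x/cos x = sin x · (sin x/cos x) = sin x tan x = RHS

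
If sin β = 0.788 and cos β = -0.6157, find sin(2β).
sin(2β) = 2 sin β cos β = -0.9703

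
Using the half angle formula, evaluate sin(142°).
sin(142°) = √((1 - cos 284°)/2) = 0.6157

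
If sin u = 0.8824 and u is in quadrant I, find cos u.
cos u = 0.4705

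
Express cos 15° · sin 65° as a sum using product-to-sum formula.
cos 15° sin 65° = (1/2)[sin(15°+65°) - sin(15°-65°)]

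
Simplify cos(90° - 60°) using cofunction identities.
cos(90° - 60°) = sin(60°)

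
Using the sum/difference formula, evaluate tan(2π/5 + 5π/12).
tan(2π/5 + 5π/12) = (tan 2π/5 + tan 5π/12)/(1 - tan 2π/5 tan 5π/12) = -0.6494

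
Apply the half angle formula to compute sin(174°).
sin(174°) = √((1 - cos 348°)/2) = 0.1045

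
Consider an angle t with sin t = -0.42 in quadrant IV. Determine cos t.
cos t = √(1 - sin²t) = 0.9075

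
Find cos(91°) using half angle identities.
cos(91°) = -√((1 + cos 182°)/2) = -0.01745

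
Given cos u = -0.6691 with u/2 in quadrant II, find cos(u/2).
cos(u/2) = ±√((1 + cos u)/2); negative since u/2 ∈ QII, so cos(u/2) = -0.4068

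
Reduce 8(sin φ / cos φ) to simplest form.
8(sin φ / cos φ) = 8(tan φ) (using Quotient identity)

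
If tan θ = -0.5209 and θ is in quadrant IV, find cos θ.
cos θ = 0.8869 (using tan²θ + 1 = sec²θ)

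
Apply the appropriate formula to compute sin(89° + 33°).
sin(89° + 33°) = sin 89° cos 33° + cos 89° sin 33° = 0.848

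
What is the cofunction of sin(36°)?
sin(36°) = cos(90° - 36°) = cos(54°)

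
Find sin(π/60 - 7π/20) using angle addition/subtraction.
sin(π/60 - 7π/20) = sin π/60 cos 7π/20 - cos π/60 sin 7π/20 = -√3/2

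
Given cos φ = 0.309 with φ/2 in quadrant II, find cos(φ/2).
cos(φ/2) = ±√((1 + cos φ)/2); negative since φ/2 ∈ QII, so cos(φ/2) = -0.809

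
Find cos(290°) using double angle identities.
cos(290°) = 1 - 2sin²145° = 0.342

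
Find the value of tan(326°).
tan(326°) = -0.6745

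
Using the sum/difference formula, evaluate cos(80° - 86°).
cos(80° - 86°) = cos 80° cos 86° + sin 80° sin 86° = 0.9945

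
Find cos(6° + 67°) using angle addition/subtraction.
cos(6° + 67°) = cos 6° cos 67° - sin 6° sin 67° = 0.2924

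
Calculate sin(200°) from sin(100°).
sin(200°) = 2 sin 100° cos 100° = -0.342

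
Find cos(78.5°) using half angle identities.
cos(78.5°) = √((1 + cos 157°)/2) = 0.1994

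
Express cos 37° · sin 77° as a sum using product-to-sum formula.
cos 37° sin 77° = (1/2)[sin(37°+77°) - sin(37°-77°)]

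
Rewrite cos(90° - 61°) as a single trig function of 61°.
cos(90° - 61°) = sin(61°)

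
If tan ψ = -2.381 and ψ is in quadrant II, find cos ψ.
cos ψ = -0.3872 (using tan²ψ + 1 = sec²ψ)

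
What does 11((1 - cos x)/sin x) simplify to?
11((1 - cos x)/sin x) = 11(tan(x/2)) (using Half angle)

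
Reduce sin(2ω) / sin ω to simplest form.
sin(2ω) / sin ω = 2 cos ω (using Double angle)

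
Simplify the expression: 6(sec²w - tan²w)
6(sec²w - tan²w) = 6 (using Pythagorean identity)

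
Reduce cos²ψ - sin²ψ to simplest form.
cos²ψ - sin²ψ = cos(2ψ) (using Double angle)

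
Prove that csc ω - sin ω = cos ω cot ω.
LHS = 1/sin ω - sin ω = (1 - sin²ω)/sin ω = cos²ω/sin ω = cos ω · (cos ω/sin ω) = cos ω cot ω = RHS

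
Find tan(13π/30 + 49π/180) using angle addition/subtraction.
tan(13π/30 + 49π/180) = (tan 13π/30 + tan 49π/180)/(1 - tan 13π/30 tan 49π/180) = -1.327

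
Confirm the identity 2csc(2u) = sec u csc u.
LHS = 2/sin(2u) = 2/(2 sin u cos u) = 1/(sin u cos u) = (1/cos u)(1/sin u) = sec u csc u = RHS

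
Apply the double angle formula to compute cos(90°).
cos(90°) = cos²45° - sin²45° = 0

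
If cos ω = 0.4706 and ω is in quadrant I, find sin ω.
sin ω = 0.8823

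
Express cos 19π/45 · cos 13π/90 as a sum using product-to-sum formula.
cos 19π/45 cos 13π/90 = (1/2)[cos(19π/45-13π/90) + cos(19π/45+13π/90)]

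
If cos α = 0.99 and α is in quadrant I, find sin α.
sin α = 0.1411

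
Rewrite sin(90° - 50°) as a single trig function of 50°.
sin(90° - 50°) = cos(50°)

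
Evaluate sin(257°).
sin(257°) = -0.9744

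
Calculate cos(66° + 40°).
cos(66° + 40°) = cos 66° cos 40° - sin 66° sin 40° = -0.2756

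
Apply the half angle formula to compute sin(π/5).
sin(π/5) = √((1 - cos 2π/5)/2) = 0.5878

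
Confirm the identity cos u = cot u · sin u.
RHS = (cos u/sin u) · sin u = cos u = LHS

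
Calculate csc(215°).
csc(215°) = -1.743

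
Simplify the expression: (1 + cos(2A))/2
(1 + cos(2A))/2 = cos²A (using Power reduction)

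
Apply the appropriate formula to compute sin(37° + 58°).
sin(37° + 58°) = sin 37° cos 58° + cos 37° sin 58° = 0.9962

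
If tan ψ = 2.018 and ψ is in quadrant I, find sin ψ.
sin ψ = 0.896 (using tan²ψ + 1 = sec²ψ)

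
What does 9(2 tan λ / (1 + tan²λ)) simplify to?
9(2 tan λ / (1 + tan²λ)) = 9(sin(2λ)) (using Double angle)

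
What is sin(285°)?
sin(285°) = -(√6+√2)/4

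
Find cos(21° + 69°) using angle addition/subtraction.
cos(21° + 69°) = cos 21° cos 69° - sin 21° sin 69° = 0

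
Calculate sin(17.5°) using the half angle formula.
sin(17.5°) = √((1 - cos 35°)/2) = 0.3007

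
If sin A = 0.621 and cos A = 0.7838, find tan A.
tan A = sin A / cos A = 0.7923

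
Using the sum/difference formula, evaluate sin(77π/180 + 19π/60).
sin(77π/180 + 19π/60) = sin 77π/180 cos 19π/60 + cos 77π/180 sin 19π/60 = 0.7193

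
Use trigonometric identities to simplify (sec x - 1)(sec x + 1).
(sec x - 1)(sec x + 1) = tan²x (using Diff. of squares)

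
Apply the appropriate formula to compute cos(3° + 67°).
cos(3° + 67°) = cos 3° cos 67° - sin 3° sin 67° = 0.342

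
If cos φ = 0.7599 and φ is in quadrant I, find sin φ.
sin φ = 0.65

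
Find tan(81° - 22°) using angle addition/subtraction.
tan(81° - 22°) = (tan 81° - tan 22°)/(1 + tan 81° tan 22°) = 1.664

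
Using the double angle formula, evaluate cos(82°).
cos(82°) = cos²41° - sin²41° = 0.1392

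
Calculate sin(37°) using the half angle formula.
sin(37°) = √((1 - cos 74°)/2) = 0.6018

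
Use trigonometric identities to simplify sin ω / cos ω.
sin ω / cos ω = tan ω (using Quotient identity)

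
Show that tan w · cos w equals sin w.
LHS = (sin w/cos w) · cos w = sin w = RHS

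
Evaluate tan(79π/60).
tan(79π/60) = 1.54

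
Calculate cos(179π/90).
cos(179π/90) = 0.9994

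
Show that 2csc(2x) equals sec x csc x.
LHS = 2/sin(2x) = 2/(2 sin x cos x) = 1/(sin x cos x) = (1/cos x)(1/sin x) = sec x csc x = RHS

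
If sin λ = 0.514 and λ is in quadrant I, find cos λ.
cos λ = 0.8578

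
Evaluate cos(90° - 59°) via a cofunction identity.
cos(90° - 59°) = sin(59°) = 0.8572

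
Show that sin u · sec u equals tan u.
LHS = sin u · (1/cos u) = sin u/cos u = tan u = RHS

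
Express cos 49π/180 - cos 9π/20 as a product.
cos 49π/180 - cos 9π/20 = -2 sin(13π/36) sin(-4π/45)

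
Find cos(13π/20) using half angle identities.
cos(13π/20) = -√((1 + cos 13π/10)/2) = -0.454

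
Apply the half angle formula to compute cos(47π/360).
cos(47π/360) = √((1 + cos 47π/180)/2) = 0.9171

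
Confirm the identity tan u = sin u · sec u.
RHS = sin u · (1/cos u) = sin u/cos u = tan u = LHS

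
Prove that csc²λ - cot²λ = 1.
LHS = 1/sin²λ - cos²λ/sin²λ = (1 - cos²λ)/sin²λ = sin²λ/sin²λ = 1 = RHS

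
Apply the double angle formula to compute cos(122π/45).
cos(122π/45) = cos²61π/45 - sin²61π/45 = -0.6157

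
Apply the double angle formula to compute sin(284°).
sin(284°) = 2 sin 142° cos 142° = -0.9703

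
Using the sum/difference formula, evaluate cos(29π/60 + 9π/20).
cos(29π/60 + 9π/20) = cos 29π/60 cos 9π/20 - sin 29π/60 sin 9π/20 = -0.9781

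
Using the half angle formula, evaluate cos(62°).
cos(62°) = √((1 + cos 124°)/2) = 0.4695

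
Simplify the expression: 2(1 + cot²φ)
2(1 + cot²φ) = 2(csc²φ) (using Pythagorean identity)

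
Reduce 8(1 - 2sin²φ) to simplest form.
8(1 - 2sin²φ) = 8(cos(2φ)) (using Double angle)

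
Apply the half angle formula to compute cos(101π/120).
cos(101π/120) = -√((1 + cos 101π/60)/2) = -0.8788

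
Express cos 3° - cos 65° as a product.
cos 3° - cos 65° = -2 sin(34°) sin(-31°)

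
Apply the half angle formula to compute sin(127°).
sin(127°) = √((1 - cos 254°)/2) = 0.7986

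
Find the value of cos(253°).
cos(253°) = -0.2924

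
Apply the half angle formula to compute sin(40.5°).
sin(40.5°) = √((1 - cos 81°)/2) = 0.6494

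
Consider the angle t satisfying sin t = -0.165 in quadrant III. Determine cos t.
cos t = ±√(1 - sin²t) = -0.9863 (negative in QIII)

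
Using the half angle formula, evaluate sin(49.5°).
sin(49.5°) = √((1 - cos 99°)/2) = 0.7604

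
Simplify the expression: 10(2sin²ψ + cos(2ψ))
10(2sin²ψ + cos(2ψ)) = 10 (using Double angle)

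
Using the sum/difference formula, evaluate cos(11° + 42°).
cos(11° + 42°) = cos 11° cos 42° - sin 11° sin 42° = 0.6018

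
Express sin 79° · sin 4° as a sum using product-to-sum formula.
sin 79° sin 4° = (1/2)[cos(79°-4°) - cos(79°+4°)]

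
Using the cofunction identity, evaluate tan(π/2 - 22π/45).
tan(π/2 - 22π/45) = cot(22π/45) = 0.03492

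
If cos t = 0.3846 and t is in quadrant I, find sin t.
sin t = 0.9231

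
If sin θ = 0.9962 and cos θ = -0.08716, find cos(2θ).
cos(2θ) = cos²θ - sin²θ = -0.9848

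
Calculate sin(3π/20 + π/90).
sin(3π/20 + π/90) = sin 3π/20 cos π/90 + cos 3π/20 sin π/90 = 0.4848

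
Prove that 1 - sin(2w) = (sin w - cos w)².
RHS = sin²w - 2 sin w cos w + cos²w = (sin²w + cos²w) - 2 sin w cos w = 1 - sin(2w) = LHS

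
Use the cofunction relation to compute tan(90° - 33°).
tan(90° - 33°) = cot(33°) = 1.54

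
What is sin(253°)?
sin(253°) = -0.9563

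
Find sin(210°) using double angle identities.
sin(210°) = 2 sin 105° cos 105° = -1/2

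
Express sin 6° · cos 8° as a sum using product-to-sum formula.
sin 6° cos 8° = (1/2)[sin(6°+8°) + sin(6°-8°)]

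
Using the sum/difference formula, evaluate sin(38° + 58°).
sin(38° + 58°) = sin 38° cos 58° + cos 38° sin 58° = 0.9945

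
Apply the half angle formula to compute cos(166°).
cos(166°) = -√((1 + cos 332°)/2) = -0.9703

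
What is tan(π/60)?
tan(π/60) = 0.05241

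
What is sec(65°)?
sec(65°) = 2.366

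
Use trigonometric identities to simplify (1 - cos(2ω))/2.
(1 - cos(2ω))/2 = sin²ω (using Power reduction)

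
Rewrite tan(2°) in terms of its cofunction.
tan(2°) = cot(90° - 2°) = cot(88°)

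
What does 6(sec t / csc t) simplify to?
6(sec t / csc t) = 6(tan t) (using Reciprocal identities)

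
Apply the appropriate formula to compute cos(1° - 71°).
cos(1° - 71°) = cos 1° cos 71° + sin 1° sin 71° = 0.342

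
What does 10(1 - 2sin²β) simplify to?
10(1 - 2sin²β) = 10(cos(2β)) (using Double angle)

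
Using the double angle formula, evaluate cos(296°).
cos(296°) = cos²148° - sin²148° = 0.4384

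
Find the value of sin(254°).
sin(254°) = -0.9613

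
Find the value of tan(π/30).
tan(π/30) = 0.1051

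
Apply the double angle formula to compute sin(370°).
sin(370°) = 2 sin 185° cos 185° = 0.1736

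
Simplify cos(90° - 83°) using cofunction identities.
cos(90° - 83°) = sin(83°)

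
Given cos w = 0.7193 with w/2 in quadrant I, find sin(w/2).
sin(w/2) = ±√((1 - cos w)/2); positive since w/2 ∈ QI, so sin(w/2) = 0.3746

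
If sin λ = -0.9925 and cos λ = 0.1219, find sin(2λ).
sin(2λ) = 2 sin λ cos λ = -0.242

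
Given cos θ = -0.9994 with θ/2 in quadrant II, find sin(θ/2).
sin(θ/2) = ±√((1 - cos θ)/2); positive since θ/2 ∈ QII, so sin(θ/2) = 0.9998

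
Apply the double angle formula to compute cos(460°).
cos(460°) = cos²230° - sin²230° = -0.1736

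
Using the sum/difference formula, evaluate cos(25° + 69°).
cos(25° + 69°) = cos 25° cos 69° - sin 25° sin 69° = -0.06976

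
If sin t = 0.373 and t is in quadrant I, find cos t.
cos t = 0.9278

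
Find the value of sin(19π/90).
sin(19π/90) = 0.6157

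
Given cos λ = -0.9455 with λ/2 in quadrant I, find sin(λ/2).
sin(λ/2) = ±√((1 - cos λ)/2); positive since λ/2 ∈ QI, so sin(λ/2) = 0.9863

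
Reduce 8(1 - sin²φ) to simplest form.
8(1 - sin²φ) = 8(cos²φ) (using Pythagorean identity)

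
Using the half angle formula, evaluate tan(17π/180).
tan(17π/180) = sin 17π/90 / (1 + cos 17π/90) = 0.3057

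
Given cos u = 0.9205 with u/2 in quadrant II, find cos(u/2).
cos(u/2) = ±√((1 + cos u)/2); negative since u/2 ∈ QII, so cos(u/2) = -0.9799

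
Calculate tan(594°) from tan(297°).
tan(594°) = 2 tan 297° / (1 - tan²297°) = 1.376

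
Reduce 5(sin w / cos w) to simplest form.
5(sin w / cos w) = 5(tan w) (using Quotient identity)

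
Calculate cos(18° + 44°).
cos(18° + 44°) = cos 18° cos 44° - sin 18° sin 44° = 0.4695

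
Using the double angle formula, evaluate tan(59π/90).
tan(59π/90) = 2 tan 59π/180 / (1 - tan²59π/180) = -1.881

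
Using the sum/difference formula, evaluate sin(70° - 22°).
sin(70° - 22°) = sin 70° cos 22° - cos 70° sin 22° = 0.7431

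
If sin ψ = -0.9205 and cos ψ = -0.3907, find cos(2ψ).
cos(2ψ) = cos²ψ - sin²ψ = -0.6947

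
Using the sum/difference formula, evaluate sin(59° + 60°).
sin(59° + 60°) = sin 59° cos 60° + cos 59° sin 60° = 0.8746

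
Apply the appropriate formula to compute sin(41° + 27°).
sin(41° + 27°) = sin 41° cos 27° + cos 41° sin 27° = 0.9272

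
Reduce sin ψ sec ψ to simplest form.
sin ψ sec ψ = tan ψ (using Reciprocal + quotient)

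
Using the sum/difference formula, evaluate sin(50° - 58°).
sin(50° - 58°) = sin 50° cos 58° - cos 50° sin 58° = -0.1392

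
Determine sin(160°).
sin(160°) = 0.342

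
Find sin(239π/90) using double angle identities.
sin(239π/90) = 2 sin 239π/180 cos 239π/180 = 0.8829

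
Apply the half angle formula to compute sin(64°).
sin(64°) = √((1 - cos 128°)/2) = 0.8988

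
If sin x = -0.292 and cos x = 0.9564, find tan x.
tan x = sin x / cos x = -0.3053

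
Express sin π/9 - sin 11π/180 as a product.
sin π/9 - sin 11π/180 = 2 cos(31π/360) sin(π/40)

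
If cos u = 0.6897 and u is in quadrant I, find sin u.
sin u = 0.7241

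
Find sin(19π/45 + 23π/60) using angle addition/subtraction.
sin(19π/45 + 23π/60) = sin 19π/45 cos 23π/60 + cos 19π/45 sin 23π/60 = 0.5736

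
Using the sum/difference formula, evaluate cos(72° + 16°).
cos(72° + 16°) = cos 72° cos 16° - sin 72° sin 16° = 0.0349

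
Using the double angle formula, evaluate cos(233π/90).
cos(233π/90) = 1 - 2sin²233π/180 = -0.2756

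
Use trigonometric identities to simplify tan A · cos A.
tan A · cos A = sin A (using Quotient identity)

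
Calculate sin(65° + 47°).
sin(65° + 47°) = sin 65° cos 47° + cos 65° sin 47° = 0.9272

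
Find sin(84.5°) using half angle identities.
sin(84.5°) = √((1 - cos 169°)/2) = 0.9954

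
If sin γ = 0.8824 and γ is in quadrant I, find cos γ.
cos γ = 0.4705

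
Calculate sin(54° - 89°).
sin(54° - 89°) = sin 54° cos 89° - cos 54° sin 89° = -0.5736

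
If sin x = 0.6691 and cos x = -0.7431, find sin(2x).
sin(2x) = 2 sin x cos x = -0.9944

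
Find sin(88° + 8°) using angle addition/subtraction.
sin(88° + 8°) = sin 88° cos 8° + cos 88° sin 8° = 0.9945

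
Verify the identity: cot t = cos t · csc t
RHS = cos t · (1/sin t) = cos t/sin t = cot t = LHS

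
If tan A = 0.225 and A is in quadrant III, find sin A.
sin A = -0.2195 (using tan²A + 1 = sec²A)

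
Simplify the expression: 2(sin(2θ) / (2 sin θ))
2(sin(2θ) / (2 sin θ)) = 2(cos θ) (using Double angle)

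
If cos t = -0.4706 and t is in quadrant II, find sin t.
sin t = 0.8823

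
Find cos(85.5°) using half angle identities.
cos(85.5°) = √((1 + cos 171°)/2) = 0.07846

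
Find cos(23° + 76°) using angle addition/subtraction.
cos(23° + 76°) = cos 23° cos 76° - sin 23° sin 76° = -0.1564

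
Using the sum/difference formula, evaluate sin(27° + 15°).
sin(27° + 15°) = sin 27° cos 15° + cos 27° sin 15° = 0.6691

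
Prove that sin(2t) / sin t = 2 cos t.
LHS = 2 sin t cos t / sin t = 2 cos t = RHS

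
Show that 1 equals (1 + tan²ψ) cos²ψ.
RHS = sec²ψ · cos²ψ = (1/cos²ψ) · cos²ψ = 1 = LHS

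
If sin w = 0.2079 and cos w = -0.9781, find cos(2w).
cos(2w) = cos²w - sin²w = 0.9135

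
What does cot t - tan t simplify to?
cot t - tan t = 2 cot(2t) (using Double angle)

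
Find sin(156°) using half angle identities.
sin(156°) = √((1 - cos 312°)/2) = 0.4067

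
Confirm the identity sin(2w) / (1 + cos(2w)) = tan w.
LHS = 2 sin w cos w / (2cos²w) = sin w/cos w = tan w = RHS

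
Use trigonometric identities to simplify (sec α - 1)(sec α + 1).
(sec α - 1)(sec α + 1) = tan²α (using Diff. of squares)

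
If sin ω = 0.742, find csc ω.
csc ω = 1/sin ω = 1.348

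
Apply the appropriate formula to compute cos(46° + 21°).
cos(46° + 21°) = cos 46° cos 21° - sin 46° sin 21° = 0.3907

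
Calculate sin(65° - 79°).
sin(65° - 79°) = sin 65° cos 79° - cos 65° sin 79° = -0.2419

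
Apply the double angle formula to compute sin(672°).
sin(672°) = 2 sin 336° cos 336° = -0.7431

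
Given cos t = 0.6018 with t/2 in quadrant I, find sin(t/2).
sin(t/2) = ±√((1 - cos t)/2); positive since t/2 ∈ QI, so sin(t/2) = 0.4462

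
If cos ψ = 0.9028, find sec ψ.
sec ψ = 1/cos ψ = 1.108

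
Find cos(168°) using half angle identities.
cos(168°) = -√((1 + cos 336°)/2) = -0.9781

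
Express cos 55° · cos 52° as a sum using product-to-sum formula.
cos 55° cos 52° = (1/2)[cos(55°-52°) + cos(55°+52°)]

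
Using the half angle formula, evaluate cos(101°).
cos(101°) = -√((1 + cos 202°)/2) = -0.1908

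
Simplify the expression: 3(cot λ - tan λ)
3(cot λ - tan λ) = 3(2 cot(2λ)) (using Double angle)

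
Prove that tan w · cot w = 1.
LHS = (sin w/cos w) · (cos w/sin w) = 1 = RHS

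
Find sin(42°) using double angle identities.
sin(42°) = 2 sin 21° cos 21° = 0.6691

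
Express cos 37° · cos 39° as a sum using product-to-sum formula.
cos 37° cos 39° = (1/2)[cos(37°-39°) + cos(37°+39°)]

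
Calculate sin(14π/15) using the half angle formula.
sin(14π/15) = √((1 - cos 28π/15)/2) = 0.2079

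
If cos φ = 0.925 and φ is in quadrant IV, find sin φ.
sin φ = -0.38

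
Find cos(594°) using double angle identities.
cos(594°) = cos²297° - sin²297° = -0.5878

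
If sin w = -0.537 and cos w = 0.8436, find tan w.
tan w = sin w / cos w = -0.6366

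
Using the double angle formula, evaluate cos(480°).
cos(480°) = cos²240° - sin²240° = -1/2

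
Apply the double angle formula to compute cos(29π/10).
cos(29π/10) = cos²29π/20 - sin²29π/20 = -0.9511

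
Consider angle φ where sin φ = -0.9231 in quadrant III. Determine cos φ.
cos φ = ±√(1 - sin²φ) = -0.3846 (negative in QIII)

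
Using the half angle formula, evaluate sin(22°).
sin(22°) = √((1 - cos 44°)/2) = 0.3746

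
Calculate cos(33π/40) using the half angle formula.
cos(33π/40) = -√((1 + cos 33π/20)/2) = -0.8526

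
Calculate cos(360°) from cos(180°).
cos(360°) = cos²180° - sin²180° = 1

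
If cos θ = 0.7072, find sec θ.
sec θ = 1/cos θ = 1.414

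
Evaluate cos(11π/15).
cos(11π/15) = -0.6691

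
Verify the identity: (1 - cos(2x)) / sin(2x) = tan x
LHS = 2sin²x / (2 sin x cos x) = sin x/cos x = tan x = RHS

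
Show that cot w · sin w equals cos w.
LHS = (cos w/sin w) · sin w = cos w = RHS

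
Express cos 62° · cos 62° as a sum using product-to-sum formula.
cos 62° cos 62° = (1/2)[cos(62°-62°) + cos(62°+62°)]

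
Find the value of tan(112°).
tan(112°) = -2.475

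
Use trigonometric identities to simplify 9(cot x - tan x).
9(cot x - tan x) = 9(2 cot(2x)) (using Double angle)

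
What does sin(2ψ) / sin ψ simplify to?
sin(2ψ) / sin ψ = 2 cos ψ (using Double angle)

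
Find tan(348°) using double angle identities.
tan(348°) = 2 tan 174° / (1 - tan²174°) = -0.2126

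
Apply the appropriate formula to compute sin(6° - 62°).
sin(6° - 62°) = sin 6° cos 62° - cos 6° sin 62° = -0.829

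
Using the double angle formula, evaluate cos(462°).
cos(462°) = cos²231° - sin²231° = -0.2079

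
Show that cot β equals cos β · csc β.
RHS = cos β · (1/sin β) = cos β/sin β = cot β = LHS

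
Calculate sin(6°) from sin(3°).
sin(6°) = 2 sin 3° cos 3° = 0.1045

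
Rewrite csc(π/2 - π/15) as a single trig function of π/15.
csc(π/2 - π/15) = sec(π/15)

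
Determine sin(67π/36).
sin(67π/36) = -0.4226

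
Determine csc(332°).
csc(332°) = -2.13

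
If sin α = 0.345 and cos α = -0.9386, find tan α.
tan α = sin α / cos α = -0.3676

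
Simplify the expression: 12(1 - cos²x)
12(1 - cos²x) = 12(sin²x) (using Pythagorean identity)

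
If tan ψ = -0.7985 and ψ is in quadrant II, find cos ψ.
cos ψ = -0.7814 (using tan²ψ + 1 = sec²ψ)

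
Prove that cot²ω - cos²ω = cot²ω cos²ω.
LHS = cos²ω/sin²ω - cos²ω = cos²ω(1/sin²ω - 1) = cos²ω · (1 - sin²ω)/sin²ω = cos²ω · cos²ω/sin²ω = cos²ω · cot²ω = RHS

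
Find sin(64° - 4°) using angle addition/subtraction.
sin(64° - 4°) = sin 64° cos 4° - cos 64° sin 4° = √3/2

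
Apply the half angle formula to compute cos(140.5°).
cos(140.5°) = -√((1 + cos 281°)/2) = -0.7716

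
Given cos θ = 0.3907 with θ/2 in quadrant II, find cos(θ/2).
cos(θ/2) = ±√((1 + cos θ)/2); negative since θ/2 ∈ QII, so cos(θ/2) = -0.8339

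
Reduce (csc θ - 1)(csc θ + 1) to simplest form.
(csc θ - 1)(csc θ + 1) = cot²θ (using Diff. of squares)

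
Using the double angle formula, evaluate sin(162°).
sin(162°) = 2 sin 81° cos 81° = 0.309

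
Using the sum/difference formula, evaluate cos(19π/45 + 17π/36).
cos(19π/45 + 17π/36) = cos 19π/45 cos 17π/36 - sin 19π/45 sin 17π/36 = -0.9455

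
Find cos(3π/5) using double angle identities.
cos(3π/5) = cos²3π/10 - sin²3π/10 = -0.309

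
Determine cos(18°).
cos(18°) = 0.9511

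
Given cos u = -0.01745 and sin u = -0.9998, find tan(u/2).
tan(u/2) = sin u / (1 + cos u) = -1.018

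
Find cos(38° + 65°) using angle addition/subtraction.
cos(38° + 65°) = cos 38° cos 65° - sin 38° sin 65° = -0.225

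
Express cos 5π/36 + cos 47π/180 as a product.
cos 5π/36 + cos 47π/180 = 2 cos(π/5) cos(-11π/180)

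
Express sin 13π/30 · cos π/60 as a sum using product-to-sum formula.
sin 13π/30 cos π/60 = (1/2)[sin(13π/30+π/60) + sin(13π/30-π/60)]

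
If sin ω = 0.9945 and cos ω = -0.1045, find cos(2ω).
cos(2ω) = cos²ω - sin²ω = -0.9781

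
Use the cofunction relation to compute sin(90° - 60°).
sin(90° - 60°) = cos(60°) = 1/2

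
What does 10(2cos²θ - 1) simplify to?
10(2cos²θ - 1) = 10(cos(2θ)) (using Double angle)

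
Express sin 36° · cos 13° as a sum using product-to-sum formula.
sin 36° cos 13° = (1/2)[sin(36°+13°) + sin(36°-13°)]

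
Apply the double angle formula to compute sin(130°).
sin(130°) = 2 sin 65° cos 65° = 0.766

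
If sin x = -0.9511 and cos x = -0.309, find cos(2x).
cos(2x) = cos²x - sin²x = -0.8091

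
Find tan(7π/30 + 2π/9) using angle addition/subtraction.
tan(7π/30 + 2π/9) = (tan 7π/30 + tan 2π/9)/(1 - tan 7π/30 tan 2π/9) = 7.115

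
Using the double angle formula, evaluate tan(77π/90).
tan(77π/90) = 2 tan 77π/180 / (1 - tan²77π/180) = -0.4877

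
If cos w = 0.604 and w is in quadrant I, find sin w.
sin w = 0.797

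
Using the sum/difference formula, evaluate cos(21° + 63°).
cos(21° + 63°) = cos 21° cos 63° - sin 21° sin 63° = 0.1045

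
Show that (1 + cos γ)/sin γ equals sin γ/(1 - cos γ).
RHS = sin γ(1 + cos γ) / ((1 - cos γ)(1 + cos γ)) = sin γ(1 + cos γ) / (1 - cos²γ) = sin γ(1 + cos γ) / sin²γ = (1 + cos γ)/sin γ = LHS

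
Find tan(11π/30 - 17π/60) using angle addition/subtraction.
tan(11π/30 - 17π/60) = (tan 11π/30 - tan 17π/60)/(1 + tan 11π/30 tan 17π/60) = 2-√3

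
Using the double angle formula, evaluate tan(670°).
tan(670°) = 2 tan 335° / (1 - tan²335°) = -1.192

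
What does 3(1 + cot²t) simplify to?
3(1 + cot²t) = 3(csc²t) (using Pythagorean identity)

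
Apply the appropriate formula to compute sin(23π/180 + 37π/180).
sin(23π/180 + 37π/180) = sin 23π/180 cos 37π/180 + cos 23π/180 sin 37π/180 = √3/2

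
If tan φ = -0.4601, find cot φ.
cot φ = 1/tan φ = -2.173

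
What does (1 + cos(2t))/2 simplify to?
(1 + cos(2t))/2 = cos²t (using Power reduction)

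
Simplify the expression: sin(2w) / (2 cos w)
sin(2w) / (2 cos w) = sin w (using Double angle)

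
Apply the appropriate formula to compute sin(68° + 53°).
sin(68° + 53°) = sin 68° cos 53° + cos 68° sin 53° = 0.8572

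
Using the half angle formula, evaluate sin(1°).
sin(1°) = √((1 - cos 2°)/2) = 0.01745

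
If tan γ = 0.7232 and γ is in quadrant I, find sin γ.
sin γ = 0.586 (using tan²γ + 1 = sec²γ)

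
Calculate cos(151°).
cos(151°) = -0.8746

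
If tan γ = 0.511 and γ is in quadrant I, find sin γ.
sin γ = 0.455 (using tan²γ + 1 = sec²γ)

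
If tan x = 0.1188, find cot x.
cot x = 1/tan x = 8.418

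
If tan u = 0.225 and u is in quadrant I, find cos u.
cos u = 0.9756 (using tan²u + 1 = sec²u)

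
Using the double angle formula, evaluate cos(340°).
cos(340°) = cos²170° - sin²170° = 0.9397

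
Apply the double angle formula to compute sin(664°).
sin(664°) = 2 sin 332° cos 332° = -0.829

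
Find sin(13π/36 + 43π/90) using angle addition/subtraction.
sin(13π/36 + 43π/90) = sin 13π/36 cos 43π/90 + cos 13π/36 sin 43π/90 = 0.4848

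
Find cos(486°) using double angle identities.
cos(486°) = cos²243° - sin²243° = -0.5878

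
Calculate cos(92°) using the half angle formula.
cos(92°) = -√((1 + cos 184°)/2) = -0.0349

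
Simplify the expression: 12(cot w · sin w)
12(cot w · sin w) = 12(cos w) (using Quotient identity)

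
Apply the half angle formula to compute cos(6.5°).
cos(6.5°) = √((1 + cos 13°)/2) = 0.9936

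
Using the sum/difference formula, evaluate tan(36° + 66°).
tan(36° + 66°) = (tan 36° + tan 66°)/(1 - tan 36° tan 66°) = -4.705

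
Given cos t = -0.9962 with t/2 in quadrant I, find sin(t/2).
sin(t/2) = ±√((1 - cos t)/2); positive since t/2 ∈ QI, so sin(t/2) = 0.999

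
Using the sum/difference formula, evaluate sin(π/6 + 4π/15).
sin(π/6 + 4π/15) = sin π/6 cos 4π/15 + cos π/6 sin 4π/15 = 0.9781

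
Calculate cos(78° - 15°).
cos(78° - 15°) = cos 78° cos 15° + sin 78° sin 15° = 0.454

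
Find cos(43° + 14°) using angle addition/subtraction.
cos(43° + 14°) = cos 43° cos 14° - sin 43° sin 14° = 0.5446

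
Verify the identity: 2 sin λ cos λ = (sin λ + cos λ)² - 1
RHS = sin²λ + 2 sin λ cos λ + cos²λ - 1 = (sin²λ + cos²λ) + 2 sin λ cos λ - 1 = 1 + 2 sin λ cos λ - 1 = 2 sin λ cos λ = LHS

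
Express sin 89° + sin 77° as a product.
sin 89° + sin 77° = 2 sin(83°) cos(6°)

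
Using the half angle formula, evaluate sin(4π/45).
sin(4π/45) = √((1 - cos 8π/45)/2) = 0.2756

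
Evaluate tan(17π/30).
tan(17π/30) = -4.705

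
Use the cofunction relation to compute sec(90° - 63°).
sec(90° - 63°) = csc(63°) = 1.122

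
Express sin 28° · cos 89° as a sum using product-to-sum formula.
sin 28° cos 89° = (1/2)[sin(28°+89°) + sin(28°-89°)]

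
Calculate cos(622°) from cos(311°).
cos(622°) = 2cos²311° - 1 = -0.1392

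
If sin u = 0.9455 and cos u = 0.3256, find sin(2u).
sin(2u) = 2 sin u cos u = 0.6157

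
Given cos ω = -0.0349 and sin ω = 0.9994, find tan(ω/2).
tan(ω/2) = sin ω / (1 + cos ω) = 1.036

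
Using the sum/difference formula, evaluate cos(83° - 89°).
cos(83° - 89°) = cos 83° cos 89° + sin 83° sin 89° = 0.9945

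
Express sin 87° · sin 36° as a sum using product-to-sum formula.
sin 87° sin 36° = (1/2)[cos(87°-36°) - cos(87°+36°)]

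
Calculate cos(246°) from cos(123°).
cos(246°) = cos²123° - sin²123° = -0.4067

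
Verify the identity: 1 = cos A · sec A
RHS = cos A · (1/cos A) = 1 = LHS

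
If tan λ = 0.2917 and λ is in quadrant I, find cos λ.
cos λ = 0.96 (using tan²λ + 1 = sec²λ)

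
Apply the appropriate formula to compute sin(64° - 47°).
sin(64° - 47°) = sin 64° cos 47° - cos 64° sin 47° = 0.2924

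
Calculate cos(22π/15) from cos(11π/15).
cos(22π/15) = cos²11π/15 - sin²11π/15 = -0.1045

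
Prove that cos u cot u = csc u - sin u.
RHS = 1/sin u - sin u = (1 - sin²u)/sin u = cos²u/sin u = cos u · (cos u/sin u) = cos u cot u = LHS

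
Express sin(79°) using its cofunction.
sin(79°) = cos(90° - 79°) = cos(11°)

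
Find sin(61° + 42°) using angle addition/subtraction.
sin(61° + 42°) = sin 61° cos 42° + cos 61° sin 42° = 0.9744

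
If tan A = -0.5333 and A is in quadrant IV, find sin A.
sin A = -0.4706 (using tan²A + 1 = sec²A)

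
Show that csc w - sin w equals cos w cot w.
LHS = 1/sin w - sin w = (1 - sin²w)/sin w = cos²w/sin w = cos w · (cos w/sin w) = cos w cot w = RHS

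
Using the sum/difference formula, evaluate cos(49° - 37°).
cos(49° - 37°) = cos 49° cos 37° + sin 49° sin 37° = 0.9781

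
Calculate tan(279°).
tan(279°) = -6.314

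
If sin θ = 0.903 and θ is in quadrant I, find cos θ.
cos θ = 0.4296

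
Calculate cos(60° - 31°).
cos(60° - 31°) = cos 60° cos 31° + sin 60° sin 31° = 0.8746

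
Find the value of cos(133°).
cos(133°) = -0.682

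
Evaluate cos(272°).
cos(272°) = 0.0349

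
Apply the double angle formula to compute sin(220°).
sin(220°) = 2 sin 110° cos 110° = -0.6428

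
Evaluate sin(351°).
sin(351°) = -0.1564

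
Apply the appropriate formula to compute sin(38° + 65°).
sin(38° + 65°) = sin 38° cos 65° + cos 38° sin 65° = 0.9744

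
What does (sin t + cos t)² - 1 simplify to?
(sin t + cos t)² - 1 = sin(2t) (using Pythagorean + double angle)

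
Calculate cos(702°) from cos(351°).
cos(702°) = cos²351° - sin²351° = 0.9511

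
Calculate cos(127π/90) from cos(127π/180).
cos(127π/90) = cos²127π/180 - sin²127π/180 = -0.2756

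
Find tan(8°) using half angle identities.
tan(8°) = sin 16° / (1 + cos 16°) = 0.1405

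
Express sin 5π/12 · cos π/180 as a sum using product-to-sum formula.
sin 5π/12 cos π/180 = (1/2)[sin(5π/12+π/180) + sin(5π/12-π/180)]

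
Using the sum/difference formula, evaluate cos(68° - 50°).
cos(68° - 50°) = cos 68° cos 50° + sin 68° sin 50° = 0.9511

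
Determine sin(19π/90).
sin(19π/90) = 0.6157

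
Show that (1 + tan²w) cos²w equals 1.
LHS = sec²w · cos²w = (1/cos²w) · cos²w = 1 = RHS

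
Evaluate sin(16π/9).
sin(16π/9) = -0.6428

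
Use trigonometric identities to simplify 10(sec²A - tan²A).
10(sec²A - tan²A) = 10 (using Pythagorean identity)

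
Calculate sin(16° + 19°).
sin(16° + 19°) = sin 16° cos 19° + cos 16° sin 19° = 0.5736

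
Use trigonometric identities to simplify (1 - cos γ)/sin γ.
(1 - cos γ)/sin γ = tan(γ/2) (using Half angle)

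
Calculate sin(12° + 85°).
sin(12° + 85°) = sin 12° cos 85° + cos 12° sin 85° = 0.9925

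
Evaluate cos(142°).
cos(142°) = -0.788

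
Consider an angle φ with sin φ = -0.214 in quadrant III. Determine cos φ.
cos φ = ±√(1 - sin²φ) = -0.9768 (negative in QIII)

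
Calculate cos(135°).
cos(135°) = -√2/2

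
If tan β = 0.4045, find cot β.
cot β = 1/tan β = 2.472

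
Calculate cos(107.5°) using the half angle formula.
cos(107.5°) = -√((1 + cos 215°)/2) = -0.3007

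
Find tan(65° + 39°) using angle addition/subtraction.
tan(65° + 39°) = (tan 65° + tan 39°)/(1 - tan 65° tan 39°) = -4.011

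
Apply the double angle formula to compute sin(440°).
sin(440°) = 2 sin 220° cos 220° = 0.9848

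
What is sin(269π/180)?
sin(269π/180) = -0.9998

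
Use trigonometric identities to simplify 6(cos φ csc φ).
6(cos φ csc φ) = 6(cot φ) (using Reciprocal + quotient)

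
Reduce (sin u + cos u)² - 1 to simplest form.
(sin u + cos u)² - 1 = sin(2u) (using Pythagorean + double angle)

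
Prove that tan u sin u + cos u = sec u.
LHS = sin²u/cos u + cos u = (sin²u + cos²u)/cos u = 1/cos u = sec u = RHS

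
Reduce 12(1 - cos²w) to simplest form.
12(1 - cos²w) = 12(sin²w) (using Pythagorean identity)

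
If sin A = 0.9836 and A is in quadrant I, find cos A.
cos A = 0.1804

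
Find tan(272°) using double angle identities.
tan(272°) = 2 tan 136° / (1 - tan²136°) = -28.64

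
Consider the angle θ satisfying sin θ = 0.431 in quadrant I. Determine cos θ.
cos θ = √(1 - sin²θ) = 0.9024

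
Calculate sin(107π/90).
sin(107π/90) = -0.5592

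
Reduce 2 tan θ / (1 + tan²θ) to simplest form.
2 tan θ / (1 + tan²θ) = sin(2θ) (using Double angle)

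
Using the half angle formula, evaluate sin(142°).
sin(142°) = √((1 - cos 284°)/2) = 0.6157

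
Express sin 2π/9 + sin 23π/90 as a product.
sin 2π/9 + sin 23π/90 = 2 sin(43π/180) cos(-π/60)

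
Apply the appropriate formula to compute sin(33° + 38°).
sin(33° + 38°) = sin 33° cos 38° + cos 33° sin 38° = 0.9455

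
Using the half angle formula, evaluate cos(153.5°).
cos(153.5°) = -√((1 + cos 307°)/2) = -0.8949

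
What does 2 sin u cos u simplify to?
2 sin u cos u = sin(2u) (using Double angle)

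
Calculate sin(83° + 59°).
sin(83° + 59°) = sin 83° cos 59° + cos 83° sin 59° = 0.6157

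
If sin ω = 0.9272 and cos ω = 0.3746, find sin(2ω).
sin(2ω) = 2 sin ω cos ω = 0.6947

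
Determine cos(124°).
cos(124°) = -0.5592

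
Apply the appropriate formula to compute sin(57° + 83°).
sin(57° + 83°) = sin 57° cos 83° + cos 57° sin 83° = 0.6428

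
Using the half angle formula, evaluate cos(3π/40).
cos(3π/40) = √((1 + cos 3π/20)/2) = 0.9724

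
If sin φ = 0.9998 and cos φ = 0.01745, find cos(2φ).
cos(2φ) = cos²φ - sin²φ = -0.9993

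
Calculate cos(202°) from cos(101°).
cos(202°) = cos²101° - sin²101° = -0.9272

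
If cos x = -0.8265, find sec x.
sec x = 1/cos x = -1.21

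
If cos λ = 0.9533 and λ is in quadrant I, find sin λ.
sin λ = 0.302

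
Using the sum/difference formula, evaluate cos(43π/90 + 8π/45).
cos(43π/90 + 8π/45) = cos 43π/90 cos 8π/45 - sin 43π/90 sin 8π/45 = -0.4695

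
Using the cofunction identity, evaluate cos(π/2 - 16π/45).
cos(π/2 - 16π/45) = sin(16π/45) = 0.8988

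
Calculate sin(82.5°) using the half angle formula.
sin(82.5°) = √((1 - cos 165°)/2) = 0.9914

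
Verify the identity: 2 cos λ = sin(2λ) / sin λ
RHS = 2 sin λ cos λ / sin λ = 2 cos λ = LHS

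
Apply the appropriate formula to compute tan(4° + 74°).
tan(4° + 74°) = (tan 4° + tan 74°)/(1 - tan 4° tan 74°) = 4.705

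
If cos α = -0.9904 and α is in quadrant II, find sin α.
sin α = 0.1382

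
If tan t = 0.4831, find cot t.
cot t = 1/tan t = 2.07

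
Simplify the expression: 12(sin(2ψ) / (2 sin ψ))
12(sin(2ψ) / (2 sin ψ)) = 12(cos ψ) (using Double angle)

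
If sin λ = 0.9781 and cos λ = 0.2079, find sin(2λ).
sin(2λ) = 2 sin λ cos λ = 0.4067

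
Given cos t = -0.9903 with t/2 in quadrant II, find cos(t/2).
cos(t/2) = ±√((1 + cos t)/2); negative since t/2 ∈ QII, so cos(t/2) = -0.06964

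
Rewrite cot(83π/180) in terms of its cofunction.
cot(83π/180) = tan(π/2 - 83π/180) = tan(7π/180)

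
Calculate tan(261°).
tan(261°) = 6.314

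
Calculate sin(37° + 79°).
sin(37° + 79°) = sin 37° cos 79° + cos 37° sin 79° = 0.8988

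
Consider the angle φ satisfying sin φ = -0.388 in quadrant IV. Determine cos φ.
cos φ = √(1 - sin²φ) = 0.9217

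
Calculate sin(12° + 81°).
sin(12° + 81°) = sin 12° cos 81° + cos 12° sin 81° = 0.9986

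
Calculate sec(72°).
sec(72°) = 3.236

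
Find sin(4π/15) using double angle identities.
sin(4π/15) = 2 sin 2π/15 cos 2π/15 = 0.7431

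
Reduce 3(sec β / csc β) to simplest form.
3(sec β / csc β) = 3(tan β) (using Reciprocal identities)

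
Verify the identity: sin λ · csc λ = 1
LHS = sin λ · (1/sin λ) = 1 = RHS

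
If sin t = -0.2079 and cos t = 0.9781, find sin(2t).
sin(2t) = 2 sin t cos t = -0.4067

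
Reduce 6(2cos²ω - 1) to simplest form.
6(2cos²ω - 1) = 6(cos(2ω)) (using Double angle)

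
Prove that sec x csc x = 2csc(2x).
RHS = 2/sin(2x) = 2/(2 sin x cos x) = 1/(sin x cos x) = (1/cos x)(1/sin x) = sec x csc x = LHS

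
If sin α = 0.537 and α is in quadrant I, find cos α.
cos α = 0.8436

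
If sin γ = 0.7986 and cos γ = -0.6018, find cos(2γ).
cos(2γ) = cos²γ - sin²γ = -0.2756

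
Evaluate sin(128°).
sin(128°) = 0.788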